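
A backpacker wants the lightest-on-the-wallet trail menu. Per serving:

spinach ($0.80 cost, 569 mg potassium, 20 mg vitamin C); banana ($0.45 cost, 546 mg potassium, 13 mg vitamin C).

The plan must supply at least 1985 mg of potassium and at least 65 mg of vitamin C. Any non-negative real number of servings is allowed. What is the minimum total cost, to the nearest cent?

This is a tiny linear program; its minimum lies at a vertex of the feasible set. List the vertices and price them.
spinach only: max(1985/569, 65/20) = 3.489 servings → $2.79.
banana only: max(1985/546, 65/13) = 5 servings → $2.25.
spinach + banana with both tight: 2.749 servings and 0.7707 servings → $2.55.
The minimum over all feasible corners is $2.25.

$2.25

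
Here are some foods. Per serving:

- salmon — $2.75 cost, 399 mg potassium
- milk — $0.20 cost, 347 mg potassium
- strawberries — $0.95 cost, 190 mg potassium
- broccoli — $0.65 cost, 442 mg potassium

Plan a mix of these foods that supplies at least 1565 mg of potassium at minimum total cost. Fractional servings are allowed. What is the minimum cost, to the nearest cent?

Cost per mg of potassium: milk $0.0006, broccoli $0.0015, strawberries $0.0050, salmon $0.0069.
With no serving limits, use only milk: 1565 mg / 347 mg = 4.51 servings × $0.20 = $0.90.

$0.90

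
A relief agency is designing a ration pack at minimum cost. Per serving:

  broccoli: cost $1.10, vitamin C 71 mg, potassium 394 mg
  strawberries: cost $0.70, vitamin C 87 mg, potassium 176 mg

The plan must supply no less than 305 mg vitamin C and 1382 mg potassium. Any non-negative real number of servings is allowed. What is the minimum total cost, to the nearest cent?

$4.07

At the optimum either one food covers both requirements or two foods hit both targets exactly; no other combination can be cheaper.
broccoli only: max(305/71, 1382/394) = 4.296 servings → $4.73.
strawberries only: max(305/87, 1382/176) = 7.852 servings → $5.50.
broccoli + strawberries with both tight: 3.055 servings and 1.012 servings → $4.07.
Cheapest feasible corner: $4.07.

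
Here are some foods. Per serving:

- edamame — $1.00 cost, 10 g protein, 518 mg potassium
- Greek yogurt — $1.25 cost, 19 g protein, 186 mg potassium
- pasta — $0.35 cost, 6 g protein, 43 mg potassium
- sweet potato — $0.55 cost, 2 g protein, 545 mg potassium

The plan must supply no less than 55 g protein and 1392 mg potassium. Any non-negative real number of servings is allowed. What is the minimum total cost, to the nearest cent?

At the optimum either one food covers both requirements or two foods hit both targets exactly; no other combination can be cheaper.
edamame only: max(55/10, 1392/518) = 5.5 servings → $5.50.
Greek yogurt only: max(55/19, 1392/186) = 7.484 servings → $9.35.
pasta only: max(55/6, 1392/43) = 32.37 servings → $11.33.
sweet potato only: max(55/2, 1392/545) = 27.5 servings → $15.12.
edamame + Greek yogurt with both tight: 2.032 servings and 1.825 servings → $4.31.
edamame + pasta with both tight: 2.236 servings and 5.441 servings → $4.14.
edamame + sweet potato: intersection lies outside the first quadrant.
Greek yogurt + pasta: intersection lies outside the first quadrant.
Greek yogurt + sweet potato with both tight: 2.724 servings and 1.625 servings → $4.30.
pasta + sweet potato with both tight: 8.54 servings and 1.88 servings → $4.02.
The minimum over all feasible corners is $4.02.

$4.02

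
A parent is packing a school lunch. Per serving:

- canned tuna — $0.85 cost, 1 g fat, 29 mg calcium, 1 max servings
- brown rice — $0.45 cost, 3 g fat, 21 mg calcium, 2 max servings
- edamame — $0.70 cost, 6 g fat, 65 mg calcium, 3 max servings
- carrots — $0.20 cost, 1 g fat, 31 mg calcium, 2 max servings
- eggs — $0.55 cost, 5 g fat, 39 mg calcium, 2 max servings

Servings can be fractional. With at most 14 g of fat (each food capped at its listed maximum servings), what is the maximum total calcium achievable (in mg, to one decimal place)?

210.2 mg

Calcium per g fat: carrots 31, canned tuna 29, edamame 10.83, eggs 7.8, brown rice 7.
Take 2 servings of carrots: uses 2 g fat, +62.0 mg calcium (running total 62.0 mg).
Take 1 serving of canned tuna: uses 1 g fat, +29.0 mg calcium (running total 91.0 mg).
Take 1.833 servings of edamame: uses 11 g fat, +119.2 mg calcium (running total 210.2 mg).
Greedy by best ratio exhausts the fat allowance optimally: 210.2 mg.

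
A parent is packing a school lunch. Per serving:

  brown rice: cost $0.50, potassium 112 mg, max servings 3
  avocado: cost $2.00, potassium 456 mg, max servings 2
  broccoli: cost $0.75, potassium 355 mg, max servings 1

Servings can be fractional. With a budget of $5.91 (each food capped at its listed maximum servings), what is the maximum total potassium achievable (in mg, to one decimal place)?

1526.8 mg

Potassium per dollar: broccoli 473.3, avocado 228, brown rice 224.
Take 1 serving of broccoli: spends $0.75, +355.0 mg potassium (running total 355.0 mg).
Take 2 servings of avocado: spends $4.00, +912.0 mg potassium (running total 1267.0 mg).
Take 2.32 servings of brown rice: spends $1.16, +259.8 mg potassium (running total 1526.8 mg).
Filling greedily by potassium-per-dollar is optimal for one linear limit, giving 1526.8 mg.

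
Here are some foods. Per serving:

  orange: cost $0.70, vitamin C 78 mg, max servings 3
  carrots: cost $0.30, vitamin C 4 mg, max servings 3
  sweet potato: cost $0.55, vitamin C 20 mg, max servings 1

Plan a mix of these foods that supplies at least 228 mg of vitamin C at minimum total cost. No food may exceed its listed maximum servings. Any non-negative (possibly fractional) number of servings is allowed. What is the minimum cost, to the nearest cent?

Cost per mg of vitamin C: orange $0.0090, sweet potato $0.0275, carrots $0.0750.
Take 2.923 servings of orange: +228.0 mg vitamin C for $2.05 (total $2.05, still need 0.0 mg).
Filling from the cheapest source first is optimal under one linear minimum: $2.05.

$2.05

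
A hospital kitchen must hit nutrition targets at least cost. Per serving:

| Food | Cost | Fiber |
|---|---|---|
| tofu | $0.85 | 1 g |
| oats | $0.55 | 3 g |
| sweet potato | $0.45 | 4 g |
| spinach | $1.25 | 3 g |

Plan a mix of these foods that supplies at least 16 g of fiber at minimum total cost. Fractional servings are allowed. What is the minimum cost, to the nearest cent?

$1.80

Cost per g of fiber: sweet potato $0.1125, oats $0.1833, spinach $0.4167, tofu $0.8500.
With no serving limits, use only sweet potato: 16 g / 4 g = 4 servings × $0.45 = $1.80.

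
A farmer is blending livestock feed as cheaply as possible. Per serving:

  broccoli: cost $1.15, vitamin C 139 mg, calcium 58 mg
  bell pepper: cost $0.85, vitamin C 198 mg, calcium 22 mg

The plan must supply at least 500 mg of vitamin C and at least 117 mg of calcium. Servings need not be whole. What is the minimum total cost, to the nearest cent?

broccoli only: max(500/139, 117/58) = 3.597 servings → $4.14.
bell pepper only: max(500/198, 117/22) = 5.318 servings → $4.52.
broccoli + bell pepper with both tight: 1.444 servings and 1.512 servings → $2.95.
The minimum over all feasible corners is $2.95.

$2.95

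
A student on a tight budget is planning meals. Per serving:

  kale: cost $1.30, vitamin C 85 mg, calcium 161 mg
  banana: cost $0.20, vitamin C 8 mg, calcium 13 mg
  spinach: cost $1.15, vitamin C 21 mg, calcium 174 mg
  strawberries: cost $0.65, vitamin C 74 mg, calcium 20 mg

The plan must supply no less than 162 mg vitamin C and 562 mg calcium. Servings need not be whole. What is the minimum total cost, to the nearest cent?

A basic optimal solution has at most two foods positive. Try each food alone and each pair with both targets met exactly.
kale only: max(162/85, 562/161) = 3.491 servings → $4.54.
banana only: max(162/8, 562/13) = 43.23 servings → $8.65.
spinach only: max(162/21, 562/174) = 7.714 servings → $8.87.
strawberries only: max(162/74, 562/20) = 28.1 servings → $18.27.
kale + banana with both targets exact would need a negative amount; discard.
kale + spinach with both tight: 1.436 servings and 1.901 servings → $4.05.
kale + strawberries: the both-tight solution has a negative serving — not a feasible corner.
banana + spinach with both tight: 14.64 servings and 2.136 servings → $5.38.
banana + strawberries: intersection lies outside the first quadrant.
spinach + strawberries with both tight: 3.079 servings and 1.316 servings → $4.40.
Cheapest feasible corner: $4.05.

$4.05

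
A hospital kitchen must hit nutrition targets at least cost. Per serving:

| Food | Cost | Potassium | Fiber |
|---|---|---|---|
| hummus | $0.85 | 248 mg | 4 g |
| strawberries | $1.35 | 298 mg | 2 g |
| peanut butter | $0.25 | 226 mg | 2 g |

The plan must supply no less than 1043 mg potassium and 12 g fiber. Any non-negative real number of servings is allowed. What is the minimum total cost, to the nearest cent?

At the optimum either one food covers both requirements or two foods hit both targets exactly; no other combination can be cheaper.
hummus only: max(1043/248, 12/4) = 4.206 servings → $3.57.
strawberries only: max(1043/298, 12/2) = 6 servings → $8.10.
peanut butter only: max(1043/226, 12/2) = 6 servings → $1.50.
hummus + strawberries with both tight: 2.141 servings and 1.718 servings → $4.14.
hummus + peanut butter with both tight: 1.534 servings and 2.931 servings → $2.04.
strawberries + peanut butter: the both-tight solution has a negative serving — not a feasible corner.
The minimum over all feasible corners is $1.50.

$1.50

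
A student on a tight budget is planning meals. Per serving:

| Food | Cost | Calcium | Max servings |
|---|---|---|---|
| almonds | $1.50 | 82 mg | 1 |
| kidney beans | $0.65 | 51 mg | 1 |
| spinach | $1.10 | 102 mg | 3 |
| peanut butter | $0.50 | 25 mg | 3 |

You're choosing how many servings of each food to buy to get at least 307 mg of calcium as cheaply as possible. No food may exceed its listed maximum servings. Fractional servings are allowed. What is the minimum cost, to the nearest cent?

$3.31

Cost per mg of calcium: spinach $0.0108, kidney beans $0.0127, almonds $0.0183, peanut butter $0.0200.
Take 3 servings of spinach: +306.0 mg calcium for $3.30 (total $3.30, still need 1.0 mg).
Take 0.01961 servings of kidney beans: +1.0 mg calcium for $0.01 (total $3.31, still need 0.0 mg).
Greedy by cheapest-per-mg is optimal for a single linear constraint, so the minimum cost is $3.31.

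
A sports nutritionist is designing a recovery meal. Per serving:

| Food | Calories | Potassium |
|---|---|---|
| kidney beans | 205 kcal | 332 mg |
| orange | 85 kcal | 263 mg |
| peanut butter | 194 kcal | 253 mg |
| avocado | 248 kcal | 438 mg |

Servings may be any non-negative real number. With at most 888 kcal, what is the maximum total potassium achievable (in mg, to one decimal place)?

Potassium per kcal: orange 3.094, avocado 1.766, kidney beans 1.62, peanut butter 1.304.
With no serving limits, spend the whole calories allowance on orange: 888 kcal / 85 kcal × 263 mg = 2747.6 mg.

2747.6 mg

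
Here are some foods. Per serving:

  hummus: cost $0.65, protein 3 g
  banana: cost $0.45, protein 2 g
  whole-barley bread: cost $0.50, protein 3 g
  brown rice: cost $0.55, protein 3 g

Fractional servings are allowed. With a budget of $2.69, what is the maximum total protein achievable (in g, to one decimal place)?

16.1 g

Protein per dollar: whole-barley bread 6, brown rice 5.455, hummus 4.615, banana 4.444.
With no serving limits, spend the whole cost allowance on whole-barley bread: $2.69 / $0.50 × 3 g = 16.1 g.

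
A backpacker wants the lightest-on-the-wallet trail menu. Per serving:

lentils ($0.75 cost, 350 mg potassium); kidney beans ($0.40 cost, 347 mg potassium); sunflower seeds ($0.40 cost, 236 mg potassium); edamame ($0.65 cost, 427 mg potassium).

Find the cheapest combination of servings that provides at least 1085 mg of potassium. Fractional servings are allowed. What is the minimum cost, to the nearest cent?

$1.25

Cost per mg of potassium: kidney beans $0.0012, edamame $0.0015, sunflower seeds $0.0017, lentils $0.0021.
With no serving limits, use only kidney beans: 1085 mg / 347 mg = 3.127 servings × $0.40 = $1.25.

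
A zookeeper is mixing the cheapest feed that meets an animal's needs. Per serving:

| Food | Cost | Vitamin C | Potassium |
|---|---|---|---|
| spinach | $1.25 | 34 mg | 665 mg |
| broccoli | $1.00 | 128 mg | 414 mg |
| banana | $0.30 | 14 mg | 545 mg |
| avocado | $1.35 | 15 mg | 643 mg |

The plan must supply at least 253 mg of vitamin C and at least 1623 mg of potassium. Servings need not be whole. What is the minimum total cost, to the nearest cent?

spinach only: max(253/34, 1623/665) = 7.441 servings → $9.30.
broccoli only: max(253/128, 1623/414) = 3.92 servings → $3.92.
banana only: max(253/14, 1623/545) = 18.07 servings → $5.42.
avocado only: max(253/15, 1623/643) = 16.87 servings → $22.77.
spinach + broccoli with both tight: 1.45 servings and 1.591 servings → $3.40.
spinach + banana: intersection lies outside the first quadrant.
spinach + avocado: the both-tight solution has a negative serving — not a feasible corner.
broccoli + banana with both tight: 1.8 servings and 1.61 servings → $2.28.
broccoli + avocado with both tight: 1.818 servings and 1.354 servings → $3.65.
banana + avocado: intersection lies outside the first quadrant.
Cheapest feasible corner: $2.28.

$2.28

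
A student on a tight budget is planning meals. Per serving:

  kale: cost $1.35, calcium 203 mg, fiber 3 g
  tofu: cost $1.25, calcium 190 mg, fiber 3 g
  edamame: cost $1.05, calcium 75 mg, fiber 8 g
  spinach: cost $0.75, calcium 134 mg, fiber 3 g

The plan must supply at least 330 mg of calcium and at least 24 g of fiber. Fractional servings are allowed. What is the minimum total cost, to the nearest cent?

$3.50

For a min-cost LP with two ≥-constraints, a basic feasible solution has at most two positive variables.
kale only: max(330/203, 24/3) = 8 servings → $10.80.
tofu only: max(330/190, 24/3) = 8 servings → $10.00.
edamame only: max(330/75, 24/8) = 4.4 servings → $4.62.
spinach only: max(330/134, 24/3) = 8 servings → $6.00.
kale + tofu with both targets exact would need a negative amount; discard.
kale + edamame with both tight: 0.6004 servings and 2.775 servings → $3.72.
kale + spinach: the both-tight solution has a negative serving — not a feasible corner.
tofu + edamame with both tight: 0.6486 servings and 2.757 servings → $3.71.
tofu + spinach: intersection lies outside the first quadrant.
edamame + spinach with both tight: 2.628 servings and 0.9917 servings → $3.50.
Cheapest feasible corner: $3.50.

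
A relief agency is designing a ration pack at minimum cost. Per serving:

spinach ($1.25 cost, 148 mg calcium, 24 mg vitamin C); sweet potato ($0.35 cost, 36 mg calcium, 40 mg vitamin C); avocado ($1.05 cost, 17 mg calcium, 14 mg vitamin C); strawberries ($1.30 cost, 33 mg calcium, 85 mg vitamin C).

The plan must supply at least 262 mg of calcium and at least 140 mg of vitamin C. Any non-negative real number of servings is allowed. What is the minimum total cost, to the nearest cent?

For a min-cost LP with two ≥-constraints, a basic feasible solution has at most two positive variables.
spinach only: max(262/148, 140/24) = 5.833 servings → $7.29.
sweet potato only: max(262/36, 140/40) = 7.278 servings → $2.55.
avocado only: max(262/17, 140/14) = 15.41 servings → $16.18.
strawberries only: max(262/33, 140/85) = 7.939 servings → $10.32.
spinach + sweet potato with both tight: 1.076 servings and 2.854 servings → $2.34.
spinach + avocado with both tight: 0.774 servings and 8.673 servings → $10.07.
spinach + strawberries with both tight: 1.497 servings and 1.224 servings → $3.46.
sweet potato + avocado: intersection lies outside the first quadrant.
sweet potato + strawberries with both targets exact would need a negative amount; discard.
avocado + strawberries with both targets exact would need a negative amount; discard.
So the least-cost plan costs $2.34.

$2.34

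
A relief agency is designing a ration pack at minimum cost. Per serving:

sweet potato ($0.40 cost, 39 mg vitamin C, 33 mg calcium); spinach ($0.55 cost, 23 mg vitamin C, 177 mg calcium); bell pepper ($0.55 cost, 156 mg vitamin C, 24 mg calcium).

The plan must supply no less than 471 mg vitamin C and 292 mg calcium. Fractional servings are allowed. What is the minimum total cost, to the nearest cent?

$2.25

For a min-cost LP with two ≥-constraints, a basic feasible solution has at most two positive variables.
sweet potato only: max(471/39, 292/33) = 12.08 servings → $4.83.
spinach only: max(471/23, 292/177) = 20.48 servings → $11.26.
bell pepper only: max(471/156, 292/24) = 12.17 servings → $6.69.
sweet potato + spinach with both targets exact would need a negative amount; discard.
sweet potato + bell pepper with both tight: 8.131 servings and 0.9865 servings → $3.79.
spinach + bell pepper with both tight: 1.266 servings and 2.833 servings → $2.25.
Cheapest feasible corner: $2.25.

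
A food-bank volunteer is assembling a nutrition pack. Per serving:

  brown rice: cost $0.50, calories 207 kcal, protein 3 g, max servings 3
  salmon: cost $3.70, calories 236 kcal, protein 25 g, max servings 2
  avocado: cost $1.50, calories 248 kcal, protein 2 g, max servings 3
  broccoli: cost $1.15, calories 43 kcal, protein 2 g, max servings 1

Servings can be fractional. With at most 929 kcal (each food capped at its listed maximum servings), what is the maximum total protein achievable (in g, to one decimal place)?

Protein per kcal: salmon 0.1059, broccoli 0.04651, brown rice 0.01449, avocado 0.008065.
Take 2 servings of salmon: uses 472 kcal, +50.0 g protein (running total 50.0 g).
Take 1 serving of broccoli: uses 43 kcal, +2.0 g protein (running total 52.0 g).
Take 2 servings of brown rice: uses 414 kcal, +6.0 g protein (running total 58.0 g).
Filling greedily by protein-per-kcal is optimal for one linear limit, giving 58.0 g.

58.0 g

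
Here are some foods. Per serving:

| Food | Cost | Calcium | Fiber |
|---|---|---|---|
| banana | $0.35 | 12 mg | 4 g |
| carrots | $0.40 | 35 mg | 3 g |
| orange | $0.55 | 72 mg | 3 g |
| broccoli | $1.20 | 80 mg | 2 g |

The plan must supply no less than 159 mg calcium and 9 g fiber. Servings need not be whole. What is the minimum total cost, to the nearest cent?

$1.39

For a min-cost LP with two ≥-constraints, a basic feasible solution has at most two positive variables.
banana only: max(159/12, 9/4) = 13.25 servings → $4.64.
carrots only: max(159/35, 9/3) = 4.543 servings → $1.82.
orange only: max(159/72, 9/3) = 3 servings → $1.65.
broccoli only: max(159/80, 9/2) = 4.5 servings → $5.40.
banana + carrots: the both-tight solution has a negative serving — not a feasible corner.
banana + orange with both tight: 0.6786 servings and 2.095 servings → $1.39.
banana + broccoli with both tight: 1.358 servings and 1.784 servings → $2.62.
carrots + orange with both tight: 1.541 servings and 1.459 servings → $1.42.
carrots + broccoli with both tight: 2.365 servings and 0.9529 servings → $2.09.
orange + broccoli with both targets exact would need a negative amount; discard.
Cheapest feasible corner: $1.39.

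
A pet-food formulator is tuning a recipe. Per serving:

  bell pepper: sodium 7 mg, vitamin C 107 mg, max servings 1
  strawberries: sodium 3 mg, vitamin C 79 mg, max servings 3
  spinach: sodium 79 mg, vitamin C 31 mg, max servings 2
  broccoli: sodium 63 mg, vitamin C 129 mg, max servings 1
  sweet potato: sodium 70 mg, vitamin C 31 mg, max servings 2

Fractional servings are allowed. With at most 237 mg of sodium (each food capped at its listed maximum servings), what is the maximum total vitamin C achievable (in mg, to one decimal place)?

Vitamin C per mg sodium: strawberries 26.33, bell pepper 15.29, broccoli 2.048, sweet potato 0.4429, spinach 0.3924.
Take 3 servings of strawberries: uses 9 mg sodium, +237.0 mg vitamin C (running total 237.0 mg).
Take 1 serving of bell pepper: uses 7 mg sodium, +107.0 mg vitamin C (running total 344.0 mg).
Take 1 serving of broccoli: uses 63 mg sodium, +129.0 mg vitamin C (running total 473.0 mg).
Take 2 servings of sweet potato: uses 140 mg sodium, +62.0 mg vitamin C (running total 535.0 mg).
Take 0.2278 servings of spinach: uses 18 mg sodium, +7.1 mg vitamin C (running total 542.1 mg).
Greedy by best ratio exhausts the sodium allowance optimally: 542.1 mg.

542.1 mg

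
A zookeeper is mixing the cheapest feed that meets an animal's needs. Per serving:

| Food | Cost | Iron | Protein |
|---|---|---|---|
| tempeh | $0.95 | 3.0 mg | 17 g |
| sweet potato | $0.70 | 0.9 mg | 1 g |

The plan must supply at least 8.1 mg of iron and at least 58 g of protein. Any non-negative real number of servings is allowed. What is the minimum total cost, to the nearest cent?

$3.24

With two linear requirements the optimum uses one or two foods; enumerate the corners.
tempeh only: max(8.1/3.0, 58/17) = 3.412 servings → $3.24.
sweet potato only: max(8.1/0.9, 58/1) = 58 servings → $40.60.
tempeh + sweet potato with both targets exact would need a negative amount; discard.
The minimum over all feasible corners is $3.24.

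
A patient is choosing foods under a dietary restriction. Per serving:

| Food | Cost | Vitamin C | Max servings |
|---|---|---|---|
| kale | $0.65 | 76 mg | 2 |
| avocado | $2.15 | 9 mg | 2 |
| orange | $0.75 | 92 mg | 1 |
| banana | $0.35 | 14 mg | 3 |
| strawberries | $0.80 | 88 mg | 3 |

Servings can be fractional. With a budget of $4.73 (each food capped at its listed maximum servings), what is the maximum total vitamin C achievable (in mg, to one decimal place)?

Vitamin C per dollar: orange 122.7, kale 116.9, strawberries 110, banana 40, avocado 4.186.
Take 1 serving of orange: spends $0.75, +92.0 mg vitamin C (running total 92.0 mg).
Take 2 servings of kale: spends $1.30, +152.0 mg vitamin C (running total 244.0 mg).
Take 3 servings of strawberries: spends $2.40, +264.0 mg vitamin C (running total 508.0 mg).
Take 0.8 servings of banana: spends $0.28, +11.2 mg vitamin C (running total 519.2 mg).
Filling greedily by vitamin C-per-dollar is optimal for one linear limit, giving 519.2 mg.

519.2 mg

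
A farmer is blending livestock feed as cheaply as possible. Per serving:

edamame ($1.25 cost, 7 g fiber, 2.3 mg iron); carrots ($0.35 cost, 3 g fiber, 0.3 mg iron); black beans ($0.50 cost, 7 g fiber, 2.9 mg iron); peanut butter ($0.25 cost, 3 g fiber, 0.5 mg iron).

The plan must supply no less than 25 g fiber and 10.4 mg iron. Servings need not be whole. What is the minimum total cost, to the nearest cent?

$1.79

At the optimum either one food covers both requirements or two foods hit both targets exactly; no other combination can be cheaper.
edamame only: max(25/7, 10.4/2.3) = 4.522 servings → $5.65.
carrots only: max(25/3, 10.4/0.3) = 34.67 servings → $12.13.
black beans only: max(25/7, 10.4/2.9) = 3.586 servings → $1.79.
peanut butter only: max(25/3, 10.4/0.5) = 20.8 servings → $5.20.
edamame + carrots: intersection lies outside the first quadrant.
edamame + black beans with both targets exact would need a negative amount; discard.
edamame + peanut butter: the both-tight solution has a negative serving — not a feasible corner.
carrots + black beans: the both-tight solution has a negative serving — not a feasible corner.
carrots + peanut butter: the both-tight solution has a negative serving — not a feasible corner.
black beans + peanut butter: the both-tight solution has a negative serving — not a feasible corner.
The minimum over all feasible corners is $1.79.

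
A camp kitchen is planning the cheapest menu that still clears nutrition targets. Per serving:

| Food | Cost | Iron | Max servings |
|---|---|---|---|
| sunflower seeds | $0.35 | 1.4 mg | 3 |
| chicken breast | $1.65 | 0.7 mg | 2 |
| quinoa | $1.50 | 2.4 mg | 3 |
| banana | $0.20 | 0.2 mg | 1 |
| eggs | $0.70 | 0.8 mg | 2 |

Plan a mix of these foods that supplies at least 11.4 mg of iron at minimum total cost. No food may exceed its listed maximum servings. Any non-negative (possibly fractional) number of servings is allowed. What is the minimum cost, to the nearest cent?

$5.55

Cost per mg of iron: sunflower seeds $0.2500, quinoa $0.6250, eggs $0.8750, banana $1.0000, chicken breast $2.3571.
Take 3 servings of sunflower seeds: +4.2 mg iron for $1.05 (total $1.05, still need 7.2 mg).
Take 3 servings of quinoa: +7.2 mg iron for $4.50 (total $5.55, still need 0.0 mg).
Greedy by cheapest-per-mg is optimal for a single linear constraint, so the minimum cost is $5.55.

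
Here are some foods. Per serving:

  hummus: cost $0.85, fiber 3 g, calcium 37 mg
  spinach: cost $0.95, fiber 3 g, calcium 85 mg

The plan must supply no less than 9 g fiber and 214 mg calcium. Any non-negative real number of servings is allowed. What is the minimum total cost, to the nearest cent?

$2.76

With two linear requirements the optimum uses one or two foods; enumerate the corners.
hummus only: max(9/3, 214/37) = 5.784 servings → $4.92.
spinach only: max(9/3, 214/85) = 3 servings → $2.85.
hummus + spinach with both tight: 0.8542 servings and 2.146 servings → $2.76.
The minimum over all feasible corners is $2.76.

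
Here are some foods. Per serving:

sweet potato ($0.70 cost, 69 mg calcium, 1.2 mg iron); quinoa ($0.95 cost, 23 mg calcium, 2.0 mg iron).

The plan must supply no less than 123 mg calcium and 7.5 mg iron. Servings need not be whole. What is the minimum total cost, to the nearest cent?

$3.65

Two binding constraints pin down two serving amounts, so the optimal mix uses at most two foods. The candidates are each food alone (scaled to the tighter of calcium/iron) and each pair with both constraints tight.
sweet potato only: max(123/69, 7.5/1.2) = 6.25 servings → $4.38.
quinoa only: max(123/23, 7.5/2.0) = 5.348 servings → $5.08.
sweet potato + quinoa with both tight: 0.6658 servings and 3.351 servings → $3.65.
Cheapest feasible corner: $3.65.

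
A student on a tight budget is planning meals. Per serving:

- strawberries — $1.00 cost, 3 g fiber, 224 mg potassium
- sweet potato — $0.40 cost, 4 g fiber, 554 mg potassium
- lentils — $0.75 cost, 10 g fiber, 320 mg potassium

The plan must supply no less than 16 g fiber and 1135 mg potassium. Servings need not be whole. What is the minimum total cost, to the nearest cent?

An LP optimum is at a vertex; with two nutrient constraints at most two foods are used. Check each candidate.
strawberries only: max(16/3, 1135/224) = 5.333 servings → $5.33.
sweet potato only: max(16/4, 1135/554) = 4 servings → $1.60.
lentils only: max(16/10, 1135/320) = 3.547 servings → $2.66.
strawberries + sweet potato: intersection lies outside the first quadrant.
strawberries + lentils with both tight: 4.867 servings and 0.1398 servings → $4.97.
sweet potato + lentils with both tight: 1.462 servings and 1.015 servings → $1.35.
So the least-cost plan costs $1.35.

$1.35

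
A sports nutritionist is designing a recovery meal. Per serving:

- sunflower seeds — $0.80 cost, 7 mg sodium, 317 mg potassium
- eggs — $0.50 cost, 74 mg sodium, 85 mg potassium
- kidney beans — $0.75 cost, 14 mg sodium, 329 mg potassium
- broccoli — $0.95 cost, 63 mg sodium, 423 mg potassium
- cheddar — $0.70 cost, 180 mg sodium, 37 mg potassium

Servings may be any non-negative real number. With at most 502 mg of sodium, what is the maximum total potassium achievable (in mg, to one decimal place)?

22733.4 mg

Potassium per mg sodium: sunflower seeds 45.29, kidney beans 23.5, broccoli 6.714, eggs 1.149, cheddar 0.2056.
With no serving limits, spend the whole sodium allowance on sunflower seeds: 502 mg / 7 mg × 317 mg = 22733.4 mg.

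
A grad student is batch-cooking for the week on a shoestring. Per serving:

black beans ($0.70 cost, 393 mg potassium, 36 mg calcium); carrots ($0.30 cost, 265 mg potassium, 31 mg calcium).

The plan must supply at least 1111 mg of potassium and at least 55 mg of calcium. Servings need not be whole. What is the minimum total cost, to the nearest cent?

Check every corner: each single food scaled to meet both minima, and each pair solved so both constraints bind.
black beans only: max(1111/393, 55/36) = 2.827 servings → $1.98.
carrots only: max(1111/265, 55/31) = 4.192 servings → $1.26.
black beans + carrots: the both-tight solution has a negative serving — not a feasible corner.
The minimum over all feasible corners is $1.26.

$1.26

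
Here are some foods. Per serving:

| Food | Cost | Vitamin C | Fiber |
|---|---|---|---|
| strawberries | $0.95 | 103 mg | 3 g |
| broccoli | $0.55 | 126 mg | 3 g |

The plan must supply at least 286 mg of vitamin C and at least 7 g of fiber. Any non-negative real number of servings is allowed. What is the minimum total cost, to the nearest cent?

strawberries only: max(286/103, 7/3) = 2.777 servings → $2.64.
broccoli only: max(286/126, 7/3) = 2.333 servings → $1.28.
strawberries + broccoli with both tight: 0.3478 servings and 1.986 servings → $1.42.
Cheapest feasible corner: $1.28.

$1.28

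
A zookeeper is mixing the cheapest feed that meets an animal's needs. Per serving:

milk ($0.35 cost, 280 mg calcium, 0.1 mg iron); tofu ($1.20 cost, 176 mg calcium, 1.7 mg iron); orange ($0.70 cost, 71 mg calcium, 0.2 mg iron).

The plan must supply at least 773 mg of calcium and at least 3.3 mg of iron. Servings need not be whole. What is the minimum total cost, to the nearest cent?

With two linear requirements the optimum uses one or two foods; enumerate the corners.
milk only: max(773/280, 3.3/0.1) = 33 servings → $11.55.
tofu only: max(773/176, 3.3/1.7) = 4.392 servings → $5.27.
orange only: max(773/71, 3.3/0.2) = 16.5 servings → $11.55.
milk + tofu with both tight: 1.6 servings and 1.847 servings → $2.78.
milk + orange: the both-tight solution has a negative serving — not a feasible corner.
tofu + orange with both tight: 0.9322 servings and 8.577 servings → $7.12.
Cheapest feasible corner: $2.78.

$2.78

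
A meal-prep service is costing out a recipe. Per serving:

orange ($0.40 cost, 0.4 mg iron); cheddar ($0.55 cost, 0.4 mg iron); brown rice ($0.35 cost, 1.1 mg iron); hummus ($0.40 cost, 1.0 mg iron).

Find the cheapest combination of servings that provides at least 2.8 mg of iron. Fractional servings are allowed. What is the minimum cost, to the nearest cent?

$0.89

Cost per mg of iron: brown rice $0.3182, hummus $0.4000, orange $1.0000, cheddar $1.3750.
With no serving limits, use only brown rice: 2.8 mg / 1.1 mg = 2.545 servings × $0.35 = $0.89.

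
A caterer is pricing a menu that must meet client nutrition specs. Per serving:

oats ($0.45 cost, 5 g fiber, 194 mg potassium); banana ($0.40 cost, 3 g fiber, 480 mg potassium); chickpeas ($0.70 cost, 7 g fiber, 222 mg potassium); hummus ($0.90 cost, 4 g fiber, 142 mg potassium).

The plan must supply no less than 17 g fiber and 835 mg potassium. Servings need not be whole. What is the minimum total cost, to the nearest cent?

oats only: max(17/5, 835/194) = 4.304 servings → $1.94.
banana only: max(17/3, 835/480) = 5.667 servings → $2.27.
chickpeas only: max(17/7, 835/222) = 3.761 servings → $2.63.
hummus only: max(17/4, 835/142) = 5.88 servings → $5.29.
oats + banana with both tight: 3.111 servings and 0.4824 servings → $1.59.
oats + chickpeas with both targets exact would need a negative amount; discard.
oats + hummus: intersection lies outside the first quadrant.
banana + chickpeas with both tight: 0.7687 servings and 2.099 servings → $1.78.
banana + hummus with both tight: 0.6198 servings and 3.785 servings → $3.65.
chickpeas + hummus: the both-tight solution has a negative serving — not a feasible corner.
Cheapest feasible corner: $1.59.

$1.59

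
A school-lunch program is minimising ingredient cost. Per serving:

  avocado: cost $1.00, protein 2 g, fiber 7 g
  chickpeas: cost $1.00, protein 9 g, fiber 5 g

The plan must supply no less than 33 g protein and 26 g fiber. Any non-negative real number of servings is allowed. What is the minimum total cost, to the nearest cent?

The cheapest plan sits at a corner of the feasible region — with two constraints it uses at most two foods.
avocado only: max(33/2, 26/7) = 16.5 servings → $16.50.
chickpeas only: max(33/9, 26/5) = 5.2 servings → $5.20.
avocado + chickpeas with both tight: 1.302 servings and 3.377 servings → $4.68.
Cheapest feasible corner: $4.68.

$4.68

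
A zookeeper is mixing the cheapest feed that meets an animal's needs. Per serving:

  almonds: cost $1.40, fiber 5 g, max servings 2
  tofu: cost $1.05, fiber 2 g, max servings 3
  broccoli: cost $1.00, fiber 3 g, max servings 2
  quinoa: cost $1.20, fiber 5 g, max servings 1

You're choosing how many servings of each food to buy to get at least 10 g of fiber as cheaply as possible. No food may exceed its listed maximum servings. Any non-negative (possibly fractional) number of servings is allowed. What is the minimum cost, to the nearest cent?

$2.60

Cost per g of fiber: quinoa $0.2400, almonds $0.2800, broccoli $0.3333, tofu $0.5250.
Take 1 serving of quinoa: +5.0 g fiber for $1.20 (total $1.20, still need 5.0 g).
Take 1 serving of almonds: +5.0 g fiber for $1.40 (total $2.60, still need 0.0 g).
Greedy by cheapest-per-g is optimal for a single linear constraint, so the minimum cost is $2.60.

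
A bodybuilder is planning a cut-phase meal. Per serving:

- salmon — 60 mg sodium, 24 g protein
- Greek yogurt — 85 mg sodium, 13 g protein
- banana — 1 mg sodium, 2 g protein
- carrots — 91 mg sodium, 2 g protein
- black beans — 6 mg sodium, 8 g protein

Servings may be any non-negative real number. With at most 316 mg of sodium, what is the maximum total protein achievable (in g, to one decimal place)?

632.0 g

Protein per mg sodium: banana 2, black beans 1.333, salmon 0.4, Greek yogurt 0.1529, carrots 0.02198.
With no serving limits, spend the whole sodium allowance on banana: 316 mg / 1 mg × 2 g = 632.0 g.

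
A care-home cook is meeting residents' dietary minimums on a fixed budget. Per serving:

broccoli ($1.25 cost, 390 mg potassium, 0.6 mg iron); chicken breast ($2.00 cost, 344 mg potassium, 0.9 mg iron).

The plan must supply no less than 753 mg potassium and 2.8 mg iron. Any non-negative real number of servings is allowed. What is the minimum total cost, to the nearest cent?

$5.83

For a min-cost LP with two ≥-constraints, a basic feasible solution has at most two positive variables.
broccoli only: max(753/390, 2.8/0.6) = 4.667 servings → $5.83.
chicken breast only: max(753/344, 2.8/0.9) = 3.111 servings → $6.22.
broccoli + chicken breast: intersection lies outside the first quadrant.
Cheapest feasible corner: $5.83.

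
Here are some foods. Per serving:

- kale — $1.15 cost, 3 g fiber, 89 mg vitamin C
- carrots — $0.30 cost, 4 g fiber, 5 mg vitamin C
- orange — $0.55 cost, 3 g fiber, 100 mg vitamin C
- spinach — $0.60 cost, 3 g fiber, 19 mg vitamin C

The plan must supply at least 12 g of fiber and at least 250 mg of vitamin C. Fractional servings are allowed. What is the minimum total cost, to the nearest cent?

$1.69

Compare the cost at each extreme point of the feasible region.
kale only: max(12/3, 250/89) = 4 servings → $4.60.
carrots only: max(12/4, 250/5) = 50 servings → $15.00.
orange only: max(12/3, 250/100) = 4 servings → $2.20.
spinach only: max(12/3, 250/19) = 13.16 servings → $7.89.
kale + carrots with both tight: 2.757 servings and 0.9326 servings → $3.45.
kale + orange with both targets exact would need a negative amount; discard.
kale + spinach with both tight: 2.486 servings and 1.514 servings → $3.77.
carrots + orange with both tight: 1.169 servings and 2.442 servings → $1.69.
carrots + spinach: the both-tight solution has a negative serving — not a feasible corner.
orange + spinach with both tight: 2.148 servings and 1.852 servings → $2.29.
The minimum over all feasible corners is $1.69.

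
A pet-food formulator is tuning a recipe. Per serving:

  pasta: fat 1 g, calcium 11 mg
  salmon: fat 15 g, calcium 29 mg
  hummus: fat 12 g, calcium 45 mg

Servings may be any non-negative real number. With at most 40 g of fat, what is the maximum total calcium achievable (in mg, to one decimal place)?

Calcium per g fat: pasta 11, hummus 3.75, salmon 1.933.
With no serving limits, spend the whole fat allowance on pasta: 40 g / 1 g × 11 mg = 440.0 mg.

440.0 mg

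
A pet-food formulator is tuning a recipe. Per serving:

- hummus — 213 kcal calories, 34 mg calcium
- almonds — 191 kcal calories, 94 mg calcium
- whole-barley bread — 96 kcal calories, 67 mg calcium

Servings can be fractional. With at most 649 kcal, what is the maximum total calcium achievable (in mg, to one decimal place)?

452.9 mg

Calcium per kcal: whole-barley bread 0.6979, almonds 0.4921, hummus 0.1596.
With no serving limits, spend the whole calories allowance on whole-barley bread: 649 kcal / 96 kcal × 67 mg = 452.9 mg.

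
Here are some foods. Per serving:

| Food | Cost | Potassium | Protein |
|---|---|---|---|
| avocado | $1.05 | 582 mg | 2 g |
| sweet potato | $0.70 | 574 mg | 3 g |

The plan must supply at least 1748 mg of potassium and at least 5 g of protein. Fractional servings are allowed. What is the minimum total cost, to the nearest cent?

$2.13

For a min-cost LP with two ≥-constraints, a basic feasible solution has at most two positive variables.
avocado only: max(1748/582, 5/2) = 3.003 servings → $3.15.
sweet potato only: max(1748/574, 5/3) = 3.045 servings → $2.13.
avocado + sweet potato: intersection lies outside the first quadrant.
So the least-cost plan costs $2.13.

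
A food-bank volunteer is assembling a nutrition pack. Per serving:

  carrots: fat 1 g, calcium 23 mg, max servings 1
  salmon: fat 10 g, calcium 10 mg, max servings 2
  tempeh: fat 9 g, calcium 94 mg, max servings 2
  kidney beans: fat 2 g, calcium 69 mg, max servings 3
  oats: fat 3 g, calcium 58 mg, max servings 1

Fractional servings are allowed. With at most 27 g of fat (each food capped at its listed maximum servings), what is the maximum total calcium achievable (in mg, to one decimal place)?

Calcium per g fat: kidney beans 34.5, carrots 23, oats 19.33, tempeh 10.44, salmon 1.
Take 3 servings of kidney beans: uses 6 g fat, +207.0 mg calcium (running total 207.0 mg).
Take 1 serving of carrots: uses 1 g fat, +23.0 mg calcium (running total 230.0 mg).
Take 1 serving of oats: uses 3 g fat, +58.0 mg calcium (running total 288.0 mg).
Take 1.889 servings of tempeh: uses 17 g fat, +177.6 mg calcium (running total 465.6 mg).
Filling greedily by calcium-per-g fat is optimal for one linear limit, giving 465.6 mg.

465.6 mg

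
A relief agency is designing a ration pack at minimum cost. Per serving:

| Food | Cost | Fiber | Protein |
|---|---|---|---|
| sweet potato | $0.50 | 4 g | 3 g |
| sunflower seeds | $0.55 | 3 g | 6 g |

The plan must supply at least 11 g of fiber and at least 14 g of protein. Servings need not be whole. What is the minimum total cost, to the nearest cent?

Check every corner: each single food scaled to meet both minima, and each pair solved so both constraints bind.
sweet potato only: max(11/4, 14/3) = 4.667 servings → $2.33.
sunflower seeds only: max(11/3, 14/6) = 3.667 servings → $2.02.
sweet potato + sunflower seeds with both tight: 1.6 servings and 1.533 servings → $1.64.
The minimum over all feasible corners is $1.64.

$1.64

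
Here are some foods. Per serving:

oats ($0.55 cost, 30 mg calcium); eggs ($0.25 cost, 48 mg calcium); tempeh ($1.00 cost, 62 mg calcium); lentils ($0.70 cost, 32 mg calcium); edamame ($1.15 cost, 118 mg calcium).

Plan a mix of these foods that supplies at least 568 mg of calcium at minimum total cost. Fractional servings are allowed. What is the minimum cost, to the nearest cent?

$2.96

Cost per mg of calcium: eggs $0.0052, edamame $0.0097, tempeh $0.0161, oats $0.0183, lentils $0.0219.
With no serving limits, use only eggs: 568 mg / 48 mg = 11.83 servings × $0.25 = $2.96.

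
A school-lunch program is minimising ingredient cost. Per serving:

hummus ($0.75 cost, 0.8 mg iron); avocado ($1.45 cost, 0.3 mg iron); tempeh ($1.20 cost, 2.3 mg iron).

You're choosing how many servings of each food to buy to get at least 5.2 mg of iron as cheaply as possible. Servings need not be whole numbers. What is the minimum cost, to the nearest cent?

Cost per mg of iron: tempeh $0.5217, hummus $0.9375, avocado $4.8333.
With no serving limits, use only tempeh: 5.2 mg / 2.3 mg = 2.261 servings × $1.20 = $2.71.

$2.71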